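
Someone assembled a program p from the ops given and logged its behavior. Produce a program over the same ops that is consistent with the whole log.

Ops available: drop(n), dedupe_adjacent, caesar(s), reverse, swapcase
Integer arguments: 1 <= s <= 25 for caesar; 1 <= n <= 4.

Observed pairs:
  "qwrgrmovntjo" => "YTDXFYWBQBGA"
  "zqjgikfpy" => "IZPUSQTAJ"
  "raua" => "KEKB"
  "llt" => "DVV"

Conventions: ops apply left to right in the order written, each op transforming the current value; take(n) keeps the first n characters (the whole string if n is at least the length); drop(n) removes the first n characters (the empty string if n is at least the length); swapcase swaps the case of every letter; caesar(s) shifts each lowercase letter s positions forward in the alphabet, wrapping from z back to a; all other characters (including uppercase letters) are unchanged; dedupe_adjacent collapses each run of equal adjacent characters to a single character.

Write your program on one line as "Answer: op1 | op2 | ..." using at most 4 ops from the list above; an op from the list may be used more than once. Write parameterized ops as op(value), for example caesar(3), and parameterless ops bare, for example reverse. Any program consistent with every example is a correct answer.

caesar(10) | reverse | swapcase

Check, running the answer program on each example:
  "qwrgrmovntjo" -> "agbqbwyfxdty" -> "ytdxfywbqbga" -> "YTDXFYWBQBGA"
  "zqjgikfpy" -> "jatqsupzi" -> "izpusqtaj" -> "IZPUSQTAJ"
  "raua" -> "bkek" -> "kekb" -> "KEKB"
  "llt" -> "vvd" -> "dvv" -> "DVV"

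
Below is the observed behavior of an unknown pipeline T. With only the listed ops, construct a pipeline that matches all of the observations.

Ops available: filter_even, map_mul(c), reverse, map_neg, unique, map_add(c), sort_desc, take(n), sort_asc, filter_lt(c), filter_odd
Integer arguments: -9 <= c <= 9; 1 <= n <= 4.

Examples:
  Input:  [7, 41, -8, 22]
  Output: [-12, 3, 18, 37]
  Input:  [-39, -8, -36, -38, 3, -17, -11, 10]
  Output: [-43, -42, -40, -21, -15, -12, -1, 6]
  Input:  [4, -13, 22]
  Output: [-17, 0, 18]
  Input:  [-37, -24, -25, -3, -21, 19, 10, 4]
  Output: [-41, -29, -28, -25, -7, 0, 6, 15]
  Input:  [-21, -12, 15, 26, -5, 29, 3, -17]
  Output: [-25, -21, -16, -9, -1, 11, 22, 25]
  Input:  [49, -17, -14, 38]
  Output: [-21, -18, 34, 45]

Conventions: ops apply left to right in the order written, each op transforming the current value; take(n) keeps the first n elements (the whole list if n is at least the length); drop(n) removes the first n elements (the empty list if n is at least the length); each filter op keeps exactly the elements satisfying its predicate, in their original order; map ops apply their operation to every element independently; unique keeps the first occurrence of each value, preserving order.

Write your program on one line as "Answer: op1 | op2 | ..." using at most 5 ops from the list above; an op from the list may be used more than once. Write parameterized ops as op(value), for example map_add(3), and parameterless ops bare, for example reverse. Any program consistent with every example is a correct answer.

map_neg | reverse | map_neg | sort_asc | map_add(-4)

Check, running the answer program on each example:
  [7, 41, -8, 22] -> [-7, -41, 8, -22] -> [-22, 8, -41, -7] -> [22, -8, 41, 7] -> [-8, 7, 22, 41] -> [-12, 3, 18, 37]
  [-39, -8, -36, -38, 3, -17, -11, 10] -> [39, 8, 36, 38, -3, 17, 11, -10] -> [-10, 11, 17, -3, 38, 36, 8, 39] -> [10, -11, -17, 3, -38, -36, -8, -39] -> [-39, -38, -36, -17, -11, -8, 3, 10] -> [-43, -42, -40, -21, -15, -12, -1, 6]
  [4, -13, 22] -> [-4, 13, -22] -> [-22, 13, -4] -> [22, -13, 4] -> [-13, 4, 22] -> [-17, 0, 18]
  [-37, -24, -25, -3, -21, 19, 10, 4] -> [37, 24, 25, 3, 21, -19, -10, -4] -> [-4, -10, -19, 21, 3, 25, 24, 37] -> [4, 10, 19, -21, -3, -25, -24, -37] -> [-37, -25, -24, -21, -3, 4, 10, 19] -> [-41, -29, -28, -25, -7, 0, 6, 15]
  [-21, -12, 15, 26, -5, 29, 3, -17] -> [21, 12, -15, -26, 5, -29, -3, 17] -> [17, -3, -29, 5, -26, -15, 12, 21] -> [-17, 3, 29, -5, 26, 15, -12, -21] -> [-21, -17, -12, -5, 3, 15, 26, 29] -> [-25, -21, -16, -9, -1, 11, 22, 25]
  [49, -17, -14, 38] -> [-49, 17, 14, -38] -> [-38, 14, 17, -49] -> [38, -14, -17, 49] -> [-17, -14, 38, 49] -> [-21, -18, 34, 45]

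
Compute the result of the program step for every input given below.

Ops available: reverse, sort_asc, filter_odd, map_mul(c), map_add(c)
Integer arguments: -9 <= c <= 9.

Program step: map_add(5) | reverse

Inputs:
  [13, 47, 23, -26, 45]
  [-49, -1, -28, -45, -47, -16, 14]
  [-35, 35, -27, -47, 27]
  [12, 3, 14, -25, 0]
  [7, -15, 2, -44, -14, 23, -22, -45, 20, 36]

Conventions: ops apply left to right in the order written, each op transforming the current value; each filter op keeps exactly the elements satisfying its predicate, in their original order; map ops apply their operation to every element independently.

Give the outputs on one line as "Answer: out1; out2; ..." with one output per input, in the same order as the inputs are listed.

[50, -21, 28, 52, 18]; [19, -11, -42, -40, -23, 4, -44]; [32, -42, -22, 40, -30]; [5, -20, 19, 8, 17]; [41, 25, -40, -17, 28, -9, -39, 7, -10, 12]

Execution, op by op:
  [13, 47, 23, -26, 45] -> [18, 52, 28, -21, 50] -> [50, -21, 28, 52, 18]
  [-49, -1, -28, -45, -47, -16, 14] -> [-44, 4, -23, -40, -42, -11, 19] -> [19, -11, -42, -40, -23, 4, -44]
  [-35, 35, -27, -47, 27] -> [-30, 40, -22, -42, 32] -> [32, -42, -22, 40, -30]
  [12, 3, 14, -25, 0] -> [17, 8, 19, -20, 5] -> [5, -20, 19, 8, 17]
  [7, -15, 2, -44, -14, 23, -22, -45, 20, 36] -> [12, -10, 7, -39, -9, 28, -17, -40, 25, 41] -> [41, 25, -40, -17, 28, -9, -39, 7, -10, 12]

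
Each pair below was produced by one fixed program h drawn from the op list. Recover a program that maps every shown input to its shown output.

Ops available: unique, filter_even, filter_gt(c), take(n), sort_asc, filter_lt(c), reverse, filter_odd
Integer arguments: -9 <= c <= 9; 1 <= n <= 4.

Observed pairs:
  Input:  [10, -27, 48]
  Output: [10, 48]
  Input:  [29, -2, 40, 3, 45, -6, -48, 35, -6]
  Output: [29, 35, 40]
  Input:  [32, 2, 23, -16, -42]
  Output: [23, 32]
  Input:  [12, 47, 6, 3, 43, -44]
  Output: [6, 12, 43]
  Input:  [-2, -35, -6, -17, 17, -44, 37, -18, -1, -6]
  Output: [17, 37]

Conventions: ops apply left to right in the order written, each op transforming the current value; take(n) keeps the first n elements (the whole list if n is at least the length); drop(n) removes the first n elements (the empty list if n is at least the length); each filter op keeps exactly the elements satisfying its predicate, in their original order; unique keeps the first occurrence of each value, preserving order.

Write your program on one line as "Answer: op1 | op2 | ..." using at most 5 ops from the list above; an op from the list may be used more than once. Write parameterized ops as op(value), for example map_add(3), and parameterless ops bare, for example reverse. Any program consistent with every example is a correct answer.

unique | filter_gt(4) | sort_asc | take(3)

Check, running the answer program on each example:
  [10, -27, 48] -> [10, -27, 48] -> [10, 48] -> [10, 48] -> [10, 48]
  [29, -2, 40, 3, 45, -6, -48, 35, -6] -> [29, -2, 40, 3, 45, -6, -48, 35] -> [29, 40, 45, 35] -> [29, 35, 40, 45] -> [29, 35, 40]
  [32, 2, 23, -16, -42] -> [32, 2, 23, -16, -42] -> [32, 23] -> [23, 32] -> [23, 32]
  [12, 47, 6, 3, 43, -44] -> [12, 47, 6, 3, 43, -44] -> [12, 47, 6, 43] -> [6, 12, 43, 47] -> [6, 12, 43]
  [-2, -35, -6, -17, 17, -44, 37, -18, -1, -6] -> [-2, -35, -6, -17, 17, -44, 37, -18, -1] -> [17, 37] -> [17, 37] -> [17, 37]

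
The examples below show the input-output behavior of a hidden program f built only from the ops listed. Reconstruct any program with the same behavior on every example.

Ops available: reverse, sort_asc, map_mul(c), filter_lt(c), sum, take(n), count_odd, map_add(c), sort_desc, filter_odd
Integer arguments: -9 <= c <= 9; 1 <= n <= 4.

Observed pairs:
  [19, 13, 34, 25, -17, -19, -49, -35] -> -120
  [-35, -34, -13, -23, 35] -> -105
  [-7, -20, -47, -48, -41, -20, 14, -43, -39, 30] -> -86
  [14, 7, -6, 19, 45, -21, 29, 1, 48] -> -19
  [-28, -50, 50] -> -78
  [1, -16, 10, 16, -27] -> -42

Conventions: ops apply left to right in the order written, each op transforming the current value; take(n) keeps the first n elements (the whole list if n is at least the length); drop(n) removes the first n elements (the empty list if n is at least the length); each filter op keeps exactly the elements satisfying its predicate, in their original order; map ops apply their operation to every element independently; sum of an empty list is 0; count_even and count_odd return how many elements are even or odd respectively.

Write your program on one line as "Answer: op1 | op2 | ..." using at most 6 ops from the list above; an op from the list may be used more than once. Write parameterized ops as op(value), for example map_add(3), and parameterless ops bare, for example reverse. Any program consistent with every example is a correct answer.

reverse | sort_desc | filter_lt(8) | take(4) | sort_asc | sum

Check, running the answer program on each example:
  [19, 13, 34, 25, -17, -19, -49, -35] -> [-35, -49, -19, -17, 25, 34, 13, 19] -> [34, 25, 19, 13, -17, -19, -35, -49] -> [-17, -19, -35, -49] -> [-17, -19, -35, -49] -> [-49, -35, -19, -17] -> -120
  [-35, -34, -13, -23, 35] -> [35, -23, -13, -34, -35] -> [35, -13, -23, -34, -35] -> [-13, -23, -34, -35] -> [-13, -23, -34, -35] -> [-35, -34, -23, -13] -> -105
  [-7, -20, -47, -48, -41, -20, 14, -43, -39, 30] -> [30, -39, -43, 14, -20, -41, -48, -47, -20, -7] -> [30, 14, -7, -20, -20, -39, -41, -43, -47, -48] -> [-7, -20, -20, -39, -41, -43, -47, -48] -> [-7, -20, -20, -39] -> [-39, -20, -20, -7] -> -86
  [14, 7, -6, 19, 45, -21, 29, 1, 48] -> [48, 1, 29, -21, 45, 19, -6, 7, 14] -> [48, 45, 29, 19, 14, 7, 1, -6, -21] -> [7, 1, -6, -21] -> [7, 1, -6, -21] -> [-21, -6, 1, 7] -> -19
  [-28, -50, 50] -> [50, -50, -28] -> [50, -28, -50] -> [-28, -50] -> [-28, -50] -> [-50, -28] -> -78
  [1, -16, 10, 16, -27] -> [-27, 16, 10, -16, 1] -> [16, 10, 1, -16, -27] -> [1, -16, -27] -> [1, -16, -27] -> [-27, -16, 1] -> -42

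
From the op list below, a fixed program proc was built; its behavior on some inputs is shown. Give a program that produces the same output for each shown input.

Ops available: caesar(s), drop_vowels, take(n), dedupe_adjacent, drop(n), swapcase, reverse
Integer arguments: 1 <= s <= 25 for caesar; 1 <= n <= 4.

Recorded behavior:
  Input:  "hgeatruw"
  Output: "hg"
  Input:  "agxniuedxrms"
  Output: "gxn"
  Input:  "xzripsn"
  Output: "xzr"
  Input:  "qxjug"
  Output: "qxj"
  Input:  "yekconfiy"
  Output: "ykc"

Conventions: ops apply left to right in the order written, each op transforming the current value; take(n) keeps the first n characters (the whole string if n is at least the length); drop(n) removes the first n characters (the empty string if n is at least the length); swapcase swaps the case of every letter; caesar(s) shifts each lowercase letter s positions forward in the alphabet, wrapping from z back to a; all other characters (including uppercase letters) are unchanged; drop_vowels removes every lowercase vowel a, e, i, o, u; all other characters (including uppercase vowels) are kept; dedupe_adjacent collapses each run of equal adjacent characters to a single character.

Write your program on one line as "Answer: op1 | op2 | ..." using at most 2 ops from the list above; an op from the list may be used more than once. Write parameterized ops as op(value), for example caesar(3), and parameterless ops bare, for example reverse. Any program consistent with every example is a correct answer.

take(4) | drop_vowels

Check, running the answer program on each example:
  "hgeatruw" -> "hgea" -> "hg"
  "agxniuedxrms" -> "agxn" -> "gxn"
  "xzripsn" -> "xzri" -> "xzr"
  "qxjug" -> "qxju" -> "qxj"
  "yekconfiy" -> "yekc" -> "ykc"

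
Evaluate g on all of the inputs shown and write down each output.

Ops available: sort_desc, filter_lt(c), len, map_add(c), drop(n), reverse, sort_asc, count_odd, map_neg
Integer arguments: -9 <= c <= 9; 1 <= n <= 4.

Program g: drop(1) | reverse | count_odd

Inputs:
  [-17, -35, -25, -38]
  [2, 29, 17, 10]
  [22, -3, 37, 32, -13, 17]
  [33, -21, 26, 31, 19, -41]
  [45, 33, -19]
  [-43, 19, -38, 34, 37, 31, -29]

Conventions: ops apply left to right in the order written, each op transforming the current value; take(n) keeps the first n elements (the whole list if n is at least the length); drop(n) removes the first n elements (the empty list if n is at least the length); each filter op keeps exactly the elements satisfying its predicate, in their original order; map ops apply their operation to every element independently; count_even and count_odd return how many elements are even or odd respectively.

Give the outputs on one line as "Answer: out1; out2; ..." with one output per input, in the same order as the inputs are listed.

Execution, op by op:
  [-17, -35, -25, -38] -> [-35, -25, -38] -> [-38, -25, -35] -> 2
  [2, 29, 17, 10] -> [29, 17, 10] -> [10, 17, 29] -> 2
  [22, -3, 37, 32, -13, 17] -> [-3, 37, 32, -13, 17] -> [17, -13, 32, 37, -3] -> 4
  [33, -21, 26, 31, 19, -41] -> [-21, 26, 31, 19, -41] -> [-41, 19, 31, 26, -21] -> 4
  [45, 33, -19] -> [33, -19] -> [-19, 33] -> 2
  [-43, 19, -38, 34, 37, 31, -29] -> [19, -38, 34, 37, 31, -29] -> [-29, 31, 37, 34, -38, 19] -> 4

2; 2; 4; 4; 2; 4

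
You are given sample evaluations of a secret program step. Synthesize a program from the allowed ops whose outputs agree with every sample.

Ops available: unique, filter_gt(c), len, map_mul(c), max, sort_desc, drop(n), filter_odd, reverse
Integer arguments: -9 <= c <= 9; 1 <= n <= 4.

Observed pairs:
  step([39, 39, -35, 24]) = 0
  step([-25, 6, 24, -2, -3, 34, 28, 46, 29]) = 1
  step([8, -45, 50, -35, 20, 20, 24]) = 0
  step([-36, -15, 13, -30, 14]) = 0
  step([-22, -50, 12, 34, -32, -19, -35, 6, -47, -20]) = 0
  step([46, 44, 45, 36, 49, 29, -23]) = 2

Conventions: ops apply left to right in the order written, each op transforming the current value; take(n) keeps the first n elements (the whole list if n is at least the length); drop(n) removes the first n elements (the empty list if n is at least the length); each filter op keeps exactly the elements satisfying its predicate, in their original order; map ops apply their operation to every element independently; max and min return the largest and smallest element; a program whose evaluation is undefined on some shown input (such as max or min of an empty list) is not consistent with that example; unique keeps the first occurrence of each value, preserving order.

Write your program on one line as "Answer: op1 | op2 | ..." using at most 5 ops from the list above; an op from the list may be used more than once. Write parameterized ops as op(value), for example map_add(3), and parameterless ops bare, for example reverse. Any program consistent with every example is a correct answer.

drop(4) | sort_desc | filter_gt(7) | filter_odd | len

Check, running the answer program on each example:
  [39, 39, -35, 24] -> [] -> [] -> [] -> [] -> 0
  [-25, 6, 24, -2, -3, 34, 28, 46, 29] -> [-3, 34, 28, 46, 29] -> [46, 34, 29, 28, -3] -> [46, 34, 29, 28] -> [29] -> 1
  [8, -45, 50, -35, 20, 20, 24] -> [20, 20, 24] -> [24, 20, 20] -> [24, 20, 20] -> [] -> 0
  [-36, -15, 13, -30, 14] -> [14] -> [14] -> [14] -> [] -> 0
  [-22, -50, 12, 34, -32, -19, -35, 6, -47, -20] -> [-32, -19, -35, 6, -47, -20] -> [6, -19, -20, -32, -35, -47] -> [] -> [] -> 0
  [46, 44, 45, 36, 49, 29, -23] -> [49, 29, -23] -> [49, 29, -23] -> [49, 29] -> [49, 29] -> 2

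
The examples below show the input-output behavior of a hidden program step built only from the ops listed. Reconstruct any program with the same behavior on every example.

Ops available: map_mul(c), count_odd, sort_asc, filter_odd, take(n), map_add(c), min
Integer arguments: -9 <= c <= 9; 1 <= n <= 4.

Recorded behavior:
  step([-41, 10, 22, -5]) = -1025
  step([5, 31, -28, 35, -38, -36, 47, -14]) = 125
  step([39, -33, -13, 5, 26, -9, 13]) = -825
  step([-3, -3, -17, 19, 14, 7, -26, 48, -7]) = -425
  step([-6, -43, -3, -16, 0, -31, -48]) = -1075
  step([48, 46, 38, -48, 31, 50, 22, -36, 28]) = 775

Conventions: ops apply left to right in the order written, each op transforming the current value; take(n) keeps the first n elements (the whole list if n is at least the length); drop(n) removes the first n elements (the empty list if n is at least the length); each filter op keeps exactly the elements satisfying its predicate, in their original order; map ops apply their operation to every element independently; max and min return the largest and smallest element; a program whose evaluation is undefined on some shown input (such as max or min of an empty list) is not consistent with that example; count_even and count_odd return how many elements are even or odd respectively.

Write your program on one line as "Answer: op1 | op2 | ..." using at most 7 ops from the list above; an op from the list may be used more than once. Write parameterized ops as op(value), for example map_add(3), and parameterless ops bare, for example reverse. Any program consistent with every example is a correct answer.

filter_odd | map_mul(5) | map_mul(5) | take(3) | sort_asc | min

Check, running the answer program on each example:
  [-41, 10, 22, -5] -> [-41, -5] -> [-205, -25] -> [-1025, -125] -> [-1025, -125] -> [-1025, -125] -> -1025
  [5, 31, -28, 35, -38, -36, 47, -14] -> [5, 31, 35, 47] -> [25, 155, 175, 235] -> [125, 775, 875, 1175] -> [125, 775, 875] -> [125, 775, 875] -> 125
  [39, -33, -13, 5, 26, -9, 13] -> [39, -33, -13, 5, -9, 13] -> [195, -165, -65, 25, -45, 65] -> [975, -825, -325, 125, -225, 325] -> [975, -825, -325] -> [-825, -325, 975] -> -825
  [-3, -3, -17, 19, 14, 7, -26, 48, -7] -> [-3, -3, -17, 19, 7, -7] -> [-15, -15, -85, 95, 35, -35] -> [-75, -75, -425, 475, 175, -175] -> [-75, -75, -425] -> [-425, -75, -75] -> -425
  [-6, -43, -3, -16, 0, -31, -48] -> [-43, -3, -31] -> [-215, -15, -155] -> [-1075, -75, -775] -> [-1075, -75, -775] -> [-1075, -775, -75] -> -1075
  [48, 46, 38, -48, 31, 50, 22, -36, 28] -> [31] -> [155] -> [775] -> [775] -> [775] -> 775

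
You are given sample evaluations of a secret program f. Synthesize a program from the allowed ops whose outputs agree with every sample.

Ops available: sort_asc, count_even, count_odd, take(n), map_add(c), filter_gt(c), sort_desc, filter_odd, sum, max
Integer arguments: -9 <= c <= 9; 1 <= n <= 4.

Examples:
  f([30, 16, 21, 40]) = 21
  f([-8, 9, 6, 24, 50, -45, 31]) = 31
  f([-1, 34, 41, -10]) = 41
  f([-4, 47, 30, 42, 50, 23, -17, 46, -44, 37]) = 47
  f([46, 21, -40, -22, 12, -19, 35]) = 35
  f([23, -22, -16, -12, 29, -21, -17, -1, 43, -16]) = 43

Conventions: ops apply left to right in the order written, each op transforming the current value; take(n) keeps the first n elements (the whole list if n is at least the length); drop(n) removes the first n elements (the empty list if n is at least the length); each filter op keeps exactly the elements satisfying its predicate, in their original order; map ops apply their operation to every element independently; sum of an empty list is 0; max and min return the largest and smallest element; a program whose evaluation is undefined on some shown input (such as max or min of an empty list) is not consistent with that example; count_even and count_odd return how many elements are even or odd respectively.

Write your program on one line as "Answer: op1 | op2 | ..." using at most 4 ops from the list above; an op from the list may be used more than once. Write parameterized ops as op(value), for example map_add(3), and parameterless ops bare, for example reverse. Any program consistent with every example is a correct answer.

filter_odd | filter_gt(-4) | max

Check, running the answer program on each example:
  [30, 16, 21, 40] -> [21] -> [21] -> 21
  [-8, 9, 6, 24, 50, -45, 31] -> [9, -45, 31] -> [9, 31] -> 31
  [-1, 34, 41, -10] -> [-1, 41] -> [-1, 41] -> 41
  [-4, 47, 30, 42, 50, 23, -17, 46, -44, 37] -> [47, 23, -17, 37] -> [47, 23, 37] -> 47
  [46, 21, -40, -22, 12, -19, 35] -> [21, -19, 35] -> [21, 35] -> 35
  [23, -22, -16, -12, 29, -21, -17, -1, 43, -16] -> [23, 29, -21, -17, -1, 43] -> [23, 29, -1, 43] -> 43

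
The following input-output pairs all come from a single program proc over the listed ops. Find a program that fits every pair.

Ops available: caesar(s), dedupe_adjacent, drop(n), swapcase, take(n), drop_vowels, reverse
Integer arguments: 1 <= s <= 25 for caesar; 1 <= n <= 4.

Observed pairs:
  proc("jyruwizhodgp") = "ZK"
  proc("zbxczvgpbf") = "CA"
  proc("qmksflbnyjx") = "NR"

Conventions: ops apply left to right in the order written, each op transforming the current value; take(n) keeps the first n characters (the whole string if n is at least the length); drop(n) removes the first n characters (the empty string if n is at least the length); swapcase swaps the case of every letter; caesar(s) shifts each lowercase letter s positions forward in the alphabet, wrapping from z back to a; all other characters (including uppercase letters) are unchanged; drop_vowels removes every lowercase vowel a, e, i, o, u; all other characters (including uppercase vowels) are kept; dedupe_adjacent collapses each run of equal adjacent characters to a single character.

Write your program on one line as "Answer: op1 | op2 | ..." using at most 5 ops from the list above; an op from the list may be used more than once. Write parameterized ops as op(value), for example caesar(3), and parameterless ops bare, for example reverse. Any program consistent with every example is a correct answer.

caesar(16) | take(2) | caesar(11) | swapcase | reverse

Check, running the answer program on each example:
  "jyruwizhodgp" -> "zohkmypxetwf" -> "zo" -> "kz" -> "KZ" -> "ZK"
  "zbxczvgpbf" -> "prnsplwfrv" -> "pr" -> "ac" -> "AC" -> "CA"
  "qmksflbnyjx" -> "gcaivbrdozn" -> "gc" -> "rn" -> "RN" -> "NR"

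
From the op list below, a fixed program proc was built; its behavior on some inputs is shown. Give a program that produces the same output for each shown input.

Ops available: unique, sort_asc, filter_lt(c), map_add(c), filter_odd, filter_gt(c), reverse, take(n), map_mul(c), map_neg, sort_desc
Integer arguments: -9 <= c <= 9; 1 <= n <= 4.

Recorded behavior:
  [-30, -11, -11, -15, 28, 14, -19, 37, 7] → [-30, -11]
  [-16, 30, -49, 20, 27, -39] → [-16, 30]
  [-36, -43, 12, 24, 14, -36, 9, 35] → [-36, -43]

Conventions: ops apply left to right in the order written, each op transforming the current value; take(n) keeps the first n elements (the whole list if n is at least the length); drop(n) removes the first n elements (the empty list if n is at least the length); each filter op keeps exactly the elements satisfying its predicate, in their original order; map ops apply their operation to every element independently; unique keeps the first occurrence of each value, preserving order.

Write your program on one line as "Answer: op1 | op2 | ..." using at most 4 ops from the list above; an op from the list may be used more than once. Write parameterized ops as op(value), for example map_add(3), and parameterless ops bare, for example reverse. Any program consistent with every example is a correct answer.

map_neg | take(2) | map_neg

Check, running the answer program on each example:
  [-30, -11, -11, -15, 28, 14, -19, 37, 7] -> [30, 11, 11, 15, -28, -14, 19, -37, -7] -> [30, 11] -> [-30, -11]
  [-16, 30, -49, 20, 27, -39] -> [16, -30, 49, -20, -27, 39] -> [16, -30] -> [-16, 30]
  [-36, -43, 12, 24, 14, -36, 9, 35] -> [36, 43, -12, -24, -14, 36, -9, -35] -> [36, 43] -> [-36, -43]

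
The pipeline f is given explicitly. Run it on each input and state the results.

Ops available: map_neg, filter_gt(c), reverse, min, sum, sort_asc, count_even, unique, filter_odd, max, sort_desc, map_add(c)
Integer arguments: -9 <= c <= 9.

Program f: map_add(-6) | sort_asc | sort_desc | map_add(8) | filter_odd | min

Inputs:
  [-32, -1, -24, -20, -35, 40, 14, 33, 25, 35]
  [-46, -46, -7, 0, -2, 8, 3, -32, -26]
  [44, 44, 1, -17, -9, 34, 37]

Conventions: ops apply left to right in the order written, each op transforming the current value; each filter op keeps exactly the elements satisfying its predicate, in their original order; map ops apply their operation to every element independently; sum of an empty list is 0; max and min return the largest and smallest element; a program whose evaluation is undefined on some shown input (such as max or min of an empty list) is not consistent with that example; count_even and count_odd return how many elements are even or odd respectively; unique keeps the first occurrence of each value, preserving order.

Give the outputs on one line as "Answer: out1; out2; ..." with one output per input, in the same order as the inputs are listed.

-33; -5; -15

Execution, op by op:
  [-32, -1, -24, -20, -35, 40, 14, 33, 25, 35] -> [-38, -7, -30, -26, -41, 34, 8, 27, 19, 29] -> [-41, -38, -30, -26, -7, 8, 19, 27, 29, 34] -> [34, 29, 27, 19, 8, -7, -26, -30, -38, -41] -> [42, 37, 35, 27, 16, 1, -18, -22, -30, -33] -> [37, 35, 27, 1, -33] -> -33
  [-46, -46, -7, 0, -2, 8, 3, -32, -26] -> [-52, -52, -13, -6, -8, 2, -3, -38, -32] -> [-52, -52, -38, -32, -13, -8, -6, -3, 2] -> [2, -3, -6, -8, -13, -32, -38, -52, -52] -> [10, 5, 2, 0, -5, -24, -30, -44, -44] -> [5, -5] -> -5
  [44, 44, 1, -17, -9, 34, 37] -> [38, 38, -5, -23, -15, 28, 31] -> [-23, -15, -5, 28, 31, 38, 38] -> [38, 38, 31, 28, -5, -15, -23] -> [46, 46, 39, 36, 3, -7, -15] -> [39, 3, -7, -15] -> -15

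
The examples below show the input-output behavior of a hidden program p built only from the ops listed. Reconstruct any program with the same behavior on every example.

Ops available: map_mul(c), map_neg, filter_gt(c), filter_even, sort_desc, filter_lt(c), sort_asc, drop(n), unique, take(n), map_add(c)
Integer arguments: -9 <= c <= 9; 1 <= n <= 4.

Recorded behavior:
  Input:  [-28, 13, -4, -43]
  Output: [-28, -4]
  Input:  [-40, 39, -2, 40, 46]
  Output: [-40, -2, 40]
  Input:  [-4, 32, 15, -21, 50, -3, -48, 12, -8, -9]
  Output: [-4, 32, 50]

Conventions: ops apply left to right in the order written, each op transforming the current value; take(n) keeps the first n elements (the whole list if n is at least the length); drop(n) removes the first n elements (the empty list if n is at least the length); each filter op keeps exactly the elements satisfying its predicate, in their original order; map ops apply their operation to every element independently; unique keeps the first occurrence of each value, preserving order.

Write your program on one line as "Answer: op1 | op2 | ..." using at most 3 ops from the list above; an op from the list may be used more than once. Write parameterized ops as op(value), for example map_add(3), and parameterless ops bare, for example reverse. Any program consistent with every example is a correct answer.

filter_even | take(3)

Check, running the answer program on each example:
  [-28, 13, -4, -43] -> [-28, -4] -> [-28, -4]
  [-40, 39, -2, 40, 46] -> [-40, -2, 40, 46] -> [-40, -2, 40]
  [-4, 32, 15, -21, 50, -3, -48, 12, -8, -9] -> [-4, 32, 50, -48, 12, -8] -> [-4, 32, 50]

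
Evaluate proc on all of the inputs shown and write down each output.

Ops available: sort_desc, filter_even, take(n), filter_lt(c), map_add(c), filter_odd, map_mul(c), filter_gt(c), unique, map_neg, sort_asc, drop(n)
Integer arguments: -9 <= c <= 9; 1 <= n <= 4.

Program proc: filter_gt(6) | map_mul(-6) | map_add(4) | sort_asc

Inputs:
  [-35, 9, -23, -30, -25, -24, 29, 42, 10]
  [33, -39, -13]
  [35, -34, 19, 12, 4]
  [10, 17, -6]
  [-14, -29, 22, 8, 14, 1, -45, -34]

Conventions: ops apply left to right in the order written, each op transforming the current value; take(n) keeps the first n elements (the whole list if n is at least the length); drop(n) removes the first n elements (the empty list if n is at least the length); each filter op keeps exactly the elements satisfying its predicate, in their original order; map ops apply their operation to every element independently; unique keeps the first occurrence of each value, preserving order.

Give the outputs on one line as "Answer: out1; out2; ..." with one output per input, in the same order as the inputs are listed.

Execution, op by op:
  [-35, 9, -23, -30, -25, -24, 29, 42, 10] -> [9, 29, 42, 10] -> [-54, -174, -252, -60] -> [-50, -170, -248, -56] -> [-248, -170, -56, -50]
  [33, -39, -13] -> [33] -> [-198] -> [-194] -> [-194]
  [35, -34, 19, 12, 4] -> [35, 19, 12] -> [-210, -114, -72] -> [-206, -110, -68] -> [-206, -110, -68]
  [10, 17, -6] -> [10, 17] -> [-60, -102] -> [-56, -98] -> [-98, -56]
  [-14, -29, 22, 8, 14, 1, -45, -34] -> [22, 8, 14] -> [-132, -48, -84] -> [-128, -44, -80] -> [-128, -80, -44]

[-248, -170, -56, -50]; [-194]; [-206, -110, -68]; [-98, -56]; [-128, -80, -44]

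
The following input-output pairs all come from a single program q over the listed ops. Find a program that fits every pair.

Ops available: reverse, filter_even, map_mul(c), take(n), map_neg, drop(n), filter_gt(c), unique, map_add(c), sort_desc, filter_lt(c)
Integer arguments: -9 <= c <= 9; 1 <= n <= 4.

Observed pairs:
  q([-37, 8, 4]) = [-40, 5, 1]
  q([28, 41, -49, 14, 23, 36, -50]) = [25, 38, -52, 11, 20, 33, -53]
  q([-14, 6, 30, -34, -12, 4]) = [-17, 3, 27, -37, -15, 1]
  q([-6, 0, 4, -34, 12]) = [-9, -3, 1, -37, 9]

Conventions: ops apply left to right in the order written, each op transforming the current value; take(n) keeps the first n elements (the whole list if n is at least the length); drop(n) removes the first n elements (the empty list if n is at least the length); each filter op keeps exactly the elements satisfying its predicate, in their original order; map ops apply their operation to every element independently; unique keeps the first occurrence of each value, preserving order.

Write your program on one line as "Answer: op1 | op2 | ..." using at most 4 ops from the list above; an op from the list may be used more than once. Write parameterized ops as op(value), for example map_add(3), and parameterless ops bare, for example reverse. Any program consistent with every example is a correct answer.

map_add(1) | map_add(3) | map_add(-7)

Check, running the answer program on each example:
  [-37, 8, 4] -> [-36, 9, 5] -> [-33, 12, 8] -> [-40, 5, 1]
  [28, 41, -49, 14, 23, 36, -50] -> [29, 42, -48, 15, 24, 37, -49] -> [32, 45, -45, 18, 27, 40, -46] -> [25, 38, -52, 11, 20, 33, -53]
  [-14, 6, 30, -34, -12, 4] -> [-13, 7, 31, -33, -11, 5] -> [-10, 10, 34, -30, -8, 8] -> [-17, 3, 27, -37, -15, 1]
  [-6, 0, 4, -34, 12] -> [-5, 1, 5, -33, 13] -> [-2, 4, 8, -30, 16] -> [-9, -3, 1, -37, 9]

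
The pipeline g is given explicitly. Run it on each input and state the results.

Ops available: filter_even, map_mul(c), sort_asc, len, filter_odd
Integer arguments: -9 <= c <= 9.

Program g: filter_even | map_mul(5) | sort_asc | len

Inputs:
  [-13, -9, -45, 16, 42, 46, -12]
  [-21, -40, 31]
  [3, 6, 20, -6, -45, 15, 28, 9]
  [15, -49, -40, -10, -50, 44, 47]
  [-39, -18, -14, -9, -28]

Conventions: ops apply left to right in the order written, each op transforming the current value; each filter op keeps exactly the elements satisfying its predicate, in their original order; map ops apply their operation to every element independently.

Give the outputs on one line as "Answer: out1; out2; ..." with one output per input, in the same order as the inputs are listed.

Execution, op by op:
  [-13, -9, -45, 16, 42, 46, -12] -> [16, 42, 46, -12] -> [80, 210, 230, -60] -> [-60, 80, 210, 230] -> 4
  [-21, -40, 31] -> [-40] -> [-200] -> [-200] -> 1
  [3, 6, 20, -6, -45, 15, 28, 9] -> [6, 20, -6, 28] -> [30, 100, -30, 140] -> [-30, 30, 100, 140] -> 4
  [15, -49, -40, -10, -50, 44, 47] -> [-40, -10, -50, 44] -> [-200, -50, -250, 220] -> [-250, -200, -50, 220] -> 4
  [-39, -18, -14, -9, -28] -> [-18, -14, -28] -> [-90, -70, -140] -> [-140, -90, -70] -> 3

4; 1; 4; 4; 3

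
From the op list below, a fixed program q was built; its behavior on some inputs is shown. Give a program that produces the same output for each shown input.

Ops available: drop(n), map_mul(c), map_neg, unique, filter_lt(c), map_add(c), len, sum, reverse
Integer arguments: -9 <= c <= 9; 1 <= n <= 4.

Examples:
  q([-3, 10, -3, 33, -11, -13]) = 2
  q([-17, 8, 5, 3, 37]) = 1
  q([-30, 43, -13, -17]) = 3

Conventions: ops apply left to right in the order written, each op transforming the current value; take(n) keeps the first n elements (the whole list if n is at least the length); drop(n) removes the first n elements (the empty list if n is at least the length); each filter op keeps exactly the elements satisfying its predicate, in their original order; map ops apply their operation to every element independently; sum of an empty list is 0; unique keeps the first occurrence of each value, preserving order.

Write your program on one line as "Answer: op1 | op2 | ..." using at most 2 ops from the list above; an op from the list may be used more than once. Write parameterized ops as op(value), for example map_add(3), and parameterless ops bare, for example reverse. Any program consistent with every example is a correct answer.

filter_lt(-7) | len

Check, running the answer program on each example:
  [-3, 10, -3, 33, -11, -13] -> [-11, -13] -> 2
  [-17, 8, 5, 3, 37] -> [-17] -> 1
  [-30, 43, -13, -17] -> [-30, -13, -17] -> 3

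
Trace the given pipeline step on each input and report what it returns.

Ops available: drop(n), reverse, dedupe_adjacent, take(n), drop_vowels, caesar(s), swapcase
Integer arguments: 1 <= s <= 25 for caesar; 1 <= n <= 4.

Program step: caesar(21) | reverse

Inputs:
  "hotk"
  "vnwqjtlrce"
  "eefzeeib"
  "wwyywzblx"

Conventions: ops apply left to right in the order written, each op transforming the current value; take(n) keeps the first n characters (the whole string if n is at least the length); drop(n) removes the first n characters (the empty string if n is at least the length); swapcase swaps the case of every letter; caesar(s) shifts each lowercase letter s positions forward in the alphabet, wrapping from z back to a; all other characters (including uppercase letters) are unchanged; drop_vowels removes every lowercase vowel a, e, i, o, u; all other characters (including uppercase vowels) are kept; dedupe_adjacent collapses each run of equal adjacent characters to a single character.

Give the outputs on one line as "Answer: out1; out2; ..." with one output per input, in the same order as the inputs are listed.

Execution, op by op:
  "hotk" -> "cjof" -> "fojc"
  "vnwqjtlrce" -> "qirleogmxz" -> "zxmgoelriq"
  "eefzeeib" -> "zzauzzdw" -> "wdzzuazz"
  "wwyywzblx" -> "rrttruwgs" -> "sgwurttrr"

"fojc"; "zxmgoelriq"; "wdzzuazz"; "sgwurttrr"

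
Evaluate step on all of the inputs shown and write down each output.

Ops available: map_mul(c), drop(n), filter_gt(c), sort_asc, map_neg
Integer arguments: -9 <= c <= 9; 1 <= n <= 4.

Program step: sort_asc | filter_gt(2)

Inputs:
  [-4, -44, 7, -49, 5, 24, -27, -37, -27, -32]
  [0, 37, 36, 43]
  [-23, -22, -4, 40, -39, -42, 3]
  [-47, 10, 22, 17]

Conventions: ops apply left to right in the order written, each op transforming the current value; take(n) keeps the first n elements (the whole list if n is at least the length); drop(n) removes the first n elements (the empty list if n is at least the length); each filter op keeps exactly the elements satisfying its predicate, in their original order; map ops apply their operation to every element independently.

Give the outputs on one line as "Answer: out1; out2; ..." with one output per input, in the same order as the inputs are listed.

Execution, op by op:
  [-4, -44, 7, -49, 5, 24, -27, -37, -27, -32] -> [-49, -44, -37, -32, -27, -27, -4, 5, 7, 24] -> [5, 7, 24]
  [0, 37, 36, 43] -> [0, 36, 37, 43] -> [36, 37, 43]
  [-23, -22, -4, 40, -39, -42, 3] -> [-42, -39, -23, -22, -4, 3, 40] -> [3, 40]
  [-47, 10, 22, 17] -> [-47, 10, 17, 22] -> [10, 17, 22]

[5, 7, 24]; [36, 37, 43]; [3, 40]; [10, 17, 22]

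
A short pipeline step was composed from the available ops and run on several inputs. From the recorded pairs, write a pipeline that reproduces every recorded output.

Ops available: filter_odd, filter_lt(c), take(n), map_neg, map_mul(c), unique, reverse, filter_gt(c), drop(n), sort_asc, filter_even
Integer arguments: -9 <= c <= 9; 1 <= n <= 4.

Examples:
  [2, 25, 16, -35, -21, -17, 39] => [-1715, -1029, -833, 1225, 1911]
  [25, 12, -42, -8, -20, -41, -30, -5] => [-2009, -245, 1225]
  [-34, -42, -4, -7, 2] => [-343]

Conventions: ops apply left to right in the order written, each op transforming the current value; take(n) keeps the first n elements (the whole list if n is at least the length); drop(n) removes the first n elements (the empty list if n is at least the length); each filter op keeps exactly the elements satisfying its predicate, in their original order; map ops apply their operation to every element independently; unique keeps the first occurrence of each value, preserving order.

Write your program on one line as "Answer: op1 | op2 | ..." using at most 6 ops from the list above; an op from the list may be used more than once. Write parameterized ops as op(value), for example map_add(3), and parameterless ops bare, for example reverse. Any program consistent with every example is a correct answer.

map_mul(-7) | filter_odd | map_mul(7) | map_mul(-1) | sort_asc

Check, running the answer program on each example:
  [2, 25, 16, -35, -21, -17, 39] -> [-14, -175, -112, 245, 147, 119, -273] -> [-175, 245, 147, 119, -273] -> [-1225, 1715, 1029, 833, -1911] -> [1225, -1715, -1029, -833, 1911] -> [-1715, -1029, -833, 1225, 1911]
  [25, 12, -42, -8, -20, -41, -30, -5] -> [-175, -84, 294, 56, 140, 287, 210, 35] -> [-175, 287, 35] -> [-1225, 2009, 245] -> [1225, -2009, -245] -> [-2009, -245, 1225]
  [-34, -42, -4, -7, 2] -> [238, 294, 28, 49, -14] -> [49] -> [343] -> [-343] -> [-343]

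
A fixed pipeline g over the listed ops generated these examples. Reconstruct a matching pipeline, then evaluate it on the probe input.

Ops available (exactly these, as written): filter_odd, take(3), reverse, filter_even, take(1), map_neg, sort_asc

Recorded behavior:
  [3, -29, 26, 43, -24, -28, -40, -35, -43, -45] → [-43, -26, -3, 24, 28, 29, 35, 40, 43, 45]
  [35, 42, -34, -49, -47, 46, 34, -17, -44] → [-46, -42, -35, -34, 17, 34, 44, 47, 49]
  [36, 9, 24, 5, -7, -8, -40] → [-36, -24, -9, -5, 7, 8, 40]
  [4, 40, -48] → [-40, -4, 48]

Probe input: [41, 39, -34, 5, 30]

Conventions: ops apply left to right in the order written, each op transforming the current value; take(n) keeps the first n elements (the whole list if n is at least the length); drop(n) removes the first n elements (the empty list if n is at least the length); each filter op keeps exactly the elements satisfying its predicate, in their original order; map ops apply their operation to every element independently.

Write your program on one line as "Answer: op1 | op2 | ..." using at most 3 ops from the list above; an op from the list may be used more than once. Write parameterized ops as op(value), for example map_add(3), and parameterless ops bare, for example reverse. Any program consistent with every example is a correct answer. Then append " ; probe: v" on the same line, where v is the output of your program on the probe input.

sort_asc | reverse | map_neg ; probe: [-41, -39, -30, -5, 34]

Check, running the answer program on each example:
  [3, -29, 26, 43, -24, -28, -40, -35, -43, -45] -> [-45, -43, -40, -35, -29, -28, -24, 3, 26, 43] -> [43, 26, 3, -24, -28, -29, -35, -40, -43, -45] -> [-43, -26, -3, 24, 28, 29, 35, 40, 43, 45]
  [35, 42, -34, -49, -47, 46, 34, -17, -44] -> [-49, -47, -44, -34, -17, 34, 35, 42, 46] -> [46, 42, 35, 34, -17, -34, -44, -47, -49] -> [-46, -42, -35, -34, 17, 34, 44, 47, 49]
  [36, 9, 24, 5, -7, -8, -40] -> [-40, -8, -7, 5, 9, 24, 36] -> [36, 24, 9, 5, -7, -8, -40] -> [-36, -24, -9, -5, 7, 8, 40]
  [4, 40, -48] -> [-48, 4, 40] -> [40, 4, -48] -> [-40, -4, 48]
  probe: [41, 39, -34, 5, 30] -> [-34, 5, 30, 39, 41] -> [41, 39, 30, 5, -34] -> [-41, -39, -30, -5, 34]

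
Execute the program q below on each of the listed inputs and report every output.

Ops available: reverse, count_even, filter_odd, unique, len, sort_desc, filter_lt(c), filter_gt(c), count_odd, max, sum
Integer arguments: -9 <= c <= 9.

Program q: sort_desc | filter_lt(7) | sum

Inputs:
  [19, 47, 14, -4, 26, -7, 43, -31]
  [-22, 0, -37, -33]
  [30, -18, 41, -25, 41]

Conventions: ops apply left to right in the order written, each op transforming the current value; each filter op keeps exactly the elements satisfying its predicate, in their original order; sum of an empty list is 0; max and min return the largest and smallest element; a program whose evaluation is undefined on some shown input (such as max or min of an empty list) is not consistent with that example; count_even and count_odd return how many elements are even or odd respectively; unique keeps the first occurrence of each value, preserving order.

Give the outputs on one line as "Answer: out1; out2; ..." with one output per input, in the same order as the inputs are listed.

Execution, op by op:
  [19, 47, 14, -4, 26, -7, 43, -31] -> [47, 43, 26, 19, 14, -4, -7, -31] -> [-4, -7, -31] -> -42
  [-22, 0, -37, -33] -> [0, -22, -33, -37] -> [0, -22, -33, -37] -> -92
  [30, -18, 41, -25, 41] -> [41, 41, 30, -18, -25] -> [-18, -25] -> -43

-42; -92; -43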